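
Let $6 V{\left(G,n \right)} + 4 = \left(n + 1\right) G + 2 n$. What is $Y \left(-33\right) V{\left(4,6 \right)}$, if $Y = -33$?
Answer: $6534$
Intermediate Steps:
$V{\left(G,n \right)} = - \frac{2}{3} + \frac{n}{3} + \frac{G \left(1 + n\right)}{6}$ ($V{\left(G,n \right)} = - \frac{2}{3} + \frac{\left(n + 1\right) G + 2 n}{6} = - \frac{2}{3} + \frac{\left(1 + n\right) G + 2 n}{6} = - \frac{2}{3} + \frac{G \left(1 + n\right) + 2 n}{6} = - \frac{2}{3} + \frac{2 n + G \left(1 + n\right)}{6} = - \frac{2}{3} + \left(\frac{n}{3} + \frac{G \left(1 + n\right)}{6}\right) = - \frac{2}{3} + \frac{n}{3} + \frac{G \left(1 + n\right)}{6}$)
$Y \left(-33\right) V{\left(4,6 \right)} = \left(-33\right) \left(-33\right) \left(- \frac{2}{3} + \frac{1}{3} \cdot 6 + \frac{1}{6} \cdot 4 + \frac{1}{6} \cdot 4 \cdot 6\right) = 1089 \left(- \frac{2}{3} + 2 + \frac{2}{3} + 4\right) = 1089 \cdot 6 = 6534$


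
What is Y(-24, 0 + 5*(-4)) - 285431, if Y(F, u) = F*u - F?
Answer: -284927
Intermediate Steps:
Y(F, u) = -F + F*u
Y(-24, 0 + 5*(-4)) - 285431 = -24*(-1 + (0 + 5*(-4))) - 285431 = -24*(-1 + (0 - 20)) - 285431 = -24*(-1 - 20) - 285431 = -24*(-21) - 285431 = 504 - 285431 = -284927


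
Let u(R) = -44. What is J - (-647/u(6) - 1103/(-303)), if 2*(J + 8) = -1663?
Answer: -11436787/13332 ≈ -857.84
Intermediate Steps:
J = -1679/2 (J = -8 + (1/2)*(-1663) = -8 - 1663/2 = -1679/2 ≈ -839.50)
J - (-647/u(6) - 1103/(-303)) = -1679/2 - (-647/(-44) - 1103/(-303)) = -1679/2 - (-647*(-1/44) - 1103*(-1/303)) = -1679/2 - (647/44 + 1103/303) = -1679/2 - 1*244573/13332 = -1679/2 - 244573/13332 = -11436787/13332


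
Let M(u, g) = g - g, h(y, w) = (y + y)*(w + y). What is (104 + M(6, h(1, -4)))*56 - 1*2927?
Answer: 2897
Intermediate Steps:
h(y, w) = 2*y*(w + y) (h(y, w) = (2*y)*(w + y) = 2*y*(w + y))
M(u, g) = 0
(104 + M(6, h(1, -4)))*56 - 1*2927 = (104 + 0)*56 - 1*2927 = 104*56 - 2927 = 5824 - 2927 = 2897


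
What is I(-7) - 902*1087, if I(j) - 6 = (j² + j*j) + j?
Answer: -980377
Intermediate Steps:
I(j) = 6 + j + 2*j² (I(j) = 6 + ((j² + j*j) + j) = 6 + ((j² + j²) + j) = 6 + (2*j² + j) = 6 + (j + 2*j²) = 6 + j + 2*j²)
I(-7) - 902*1087 = (6 - 7 + 2*(-7)²) - 902*1087 = (6 - 7 + 2*49) - 980474 = (6 - 7 + 98) - 980474 = 97 - 980474 = -980377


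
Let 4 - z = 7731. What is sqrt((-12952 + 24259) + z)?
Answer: 2*sqrt(895) ≈ 59.833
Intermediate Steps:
z = -7727 (z = 4 - 1*7731 = 4 - 7731 = -7727)
sqrt((-12952 + 24259) + z) = sqrt((-12952 + 24259) - 7727) = sqrt(11307 - 7727) = sqrt(3580) = 2*sqrt(895)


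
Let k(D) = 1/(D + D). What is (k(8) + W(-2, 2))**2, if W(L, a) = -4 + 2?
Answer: 961/256 ≈ 3.7539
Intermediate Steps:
k(D) = 1/(2*D)
W(L, a) = -2
(k(8) + W(-2, 2))**2 = ((1/2)/8 - 2)**2 = ((1/2)*(1/8) - 2)**2 = (1/16 - 2)**2 = (-31/16)**2 = 961/256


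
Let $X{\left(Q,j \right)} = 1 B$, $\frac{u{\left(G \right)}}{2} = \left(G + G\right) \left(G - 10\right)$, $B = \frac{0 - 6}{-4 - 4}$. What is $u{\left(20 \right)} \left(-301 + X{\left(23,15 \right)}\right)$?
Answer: $-240200$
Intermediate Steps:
$B = \frac{3}{4}$ ($B = \frac{0 - 6}{-8} = \left(-6\right) \left(- \frac{1}{8}\right) = \frac{3}{4} \approx 0.75$)
$u{\left(G \right)} = 4 G \left(-10 + G\right)$ ($u{\left(G \right)} = 2 \left(G + G\right) \left(G - 10\right) = 2 \cdot 2 G \left(-10 + G\right) = 4 G \left(-10 + G\right)$)
$X{\left(Q,j \right)} = \frac{3}{4}$ ($X{\left(Q,j \right)} = 1 \cdot \frac{3}{4} = \frac{3}{4}$)
$u{\left(20 \right)} \left(-301 + X{\left(23,15 \right)}\right) = 4 \cdot 20 \left(-10 + 20\right) \left(-301 + \frac{3}{4}\right) = 4 \cdot 20 \cdot 10 \left(- \frac{1201}{4}\right) = 800 \left(- \frac{1201}{4}\right) = -240200$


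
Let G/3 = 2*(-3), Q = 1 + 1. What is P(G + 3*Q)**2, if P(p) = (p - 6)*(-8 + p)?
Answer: 129600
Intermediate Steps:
Q = 2
G = -18 (G = 3*(2*(-3)) = 3*(-6) = -18)
P(p) = (-8 + p)*(-6 + p) (P(p) = (-6 + p)*(-8 + p) = (-8 + p)*(-6 + p))
P(G + 3*Q)**2 = (48 + (-18 + 3*2)**2 - 14*(-18 + 3*2))**2 = (48 + (-18 + 6)**2 - 14*(-18 + 6))**2 = (48 + (-12)**2 - 14*(-12))**2 = (48 + 144 + 168)**2 = 360**2 = 129600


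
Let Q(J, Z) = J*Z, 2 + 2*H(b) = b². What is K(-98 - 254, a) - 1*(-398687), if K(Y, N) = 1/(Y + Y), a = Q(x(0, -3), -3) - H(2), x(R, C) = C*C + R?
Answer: 280675647/704 ≈ 3.9869e+5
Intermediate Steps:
x(R, C) = R + C² (x(R, C) = C² + R = R + C²)
H(b) = -1 + b²/2
a = -28 (a = (0 + (-3)²)*(-3) - (-1 + (½)*2²) = (0 + 9)*(-3) - (-1 + (½)*4) = 9*(-3) - (-1 + 2) = -27 - 1*1 = -27 - 1 = -28)
K(Y, N) = 1/(2*Y)
K(-98 - 254, a) - 1*(-398687) = 1/(2*(-98 - 254)) - 1*(-398687) = (½)/(-352) + 398687 = (½)*(-1/352) + 398687 = -1/704 + 398687 = 280675647/704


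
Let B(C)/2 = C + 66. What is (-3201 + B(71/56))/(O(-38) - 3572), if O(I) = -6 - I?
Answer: 85861/99120 ≈ 0.86623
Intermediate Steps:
B(C) = 132 + 2*C (B(C) = 2*(C + 66) = 2*(66 + C) = 132 + 2*C)
(-3201 + B(71/56))/(O(-38) - 3572) = (-3201 + (132 + 2*(71/56)))/((-6 - 1*(-38)) - 3572) = (-3201 + (132 + 2*(71*(1/56))))/((-6 + 38) - 3572) = (-3201 + (132 + 2*(71/56)))/(32 - 3572) = (-3201 + (132 + 71/28))/(-3540) = (-3201 + 3767/28)*(-1/3540) = -85861/28*(-1/3540) = 85861/99120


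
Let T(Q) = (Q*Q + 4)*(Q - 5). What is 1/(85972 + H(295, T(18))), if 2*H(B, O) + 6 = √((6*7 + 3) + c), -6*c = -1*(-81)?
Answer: 687752/59125351625 - 6*√14/59125351625 ≈ 1.1632e-5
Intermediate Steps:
T(Q) = (-5 + Q)*(4 + Q²) (T(Q) = (Q² + 4)*(-5 + Q) = (4 + Q²)*(-5 + Q) = (-5 + Q)*(4 + Q²))
c = -27/2 (c = -(-1)*(-81)/6 = -⅙*81 = -27/2 ≈ -13.500)
H(B, O) = -3 + 3*√14/4 (H(B, O) = -3 + √((6*7 + 3) - 27/2)/2 = -3 + √((42 + 3) - 27/2)/2 = -3 + √(45 - 27/2)/2 = -3 + √(63/2)/2 = -3 + (3*√14/2)/2 = -3 + 3*√14/4)
1/(85972 + H(295, T(18))) = 1/(85972 + (-3 + 3*√14/4)) = 1/(85969 + 3*√14/4)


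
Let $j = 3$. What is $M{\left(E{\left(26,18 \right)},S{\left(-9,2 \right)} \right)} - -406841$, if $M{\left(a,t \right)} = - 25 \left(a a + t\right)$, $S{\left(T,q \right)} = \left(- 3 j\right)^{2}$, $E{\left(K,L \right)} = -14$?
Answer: $399916$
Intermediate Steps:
$S{\left(T,q \right)} = 81$ ($S{\left(T,q \right)} = \left(\left(-3\right) 3\right)^{2} = \left(-9\right)^{2} = 81$)
$M{\left(a,t \right)} = - 25 t - 25 a^{2}$ ($M{\left(a,t \right)} = - 25 \left(a^{2} + t\right) = - 25 \left(t + a^{2}\right) = - 25 t - 25 a^{2}$)
$M{\left(E{\left(26,18 \right)},S{\left(-9,2 \right)} \right)} - -406841 = \left(\left(-25\right) 81 - 25 \left(-14\right)^{2}\right) - -406841 = \left(-2025 - 4900\right) + 406841 = -6925 + 406841 = 399916$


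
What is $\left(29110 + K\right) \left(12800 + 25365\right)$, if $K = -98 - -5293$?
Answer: $1309250325$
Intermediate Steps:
$K = 5195$ ($K = -98 + 5293 = 5195$)
$\left(29110 + K\right) \left(12800 + 25365\right) = \left(29110 + 5195\right) \left(12800 + 25365\right) = 34305 \cdot 38165 = 1309250325$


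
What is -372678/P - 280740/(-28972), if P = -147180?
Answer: 2171522509/177670790 ≈ 12.222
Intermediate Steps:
-372678/P - 280740/(-28972) = -372678/(-147180) - 280740/(-28972) = -372678*(-1/147180) - 280740*(-1/28972) = 62113/24530 + 70185/7243 = 2171522509/177670790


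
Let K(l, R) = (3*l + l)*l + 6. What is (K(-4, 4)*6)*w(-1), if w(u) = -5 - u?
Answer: -1680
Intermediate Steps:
K(l, R) = 6 + 4*l² (K(l, R) = (4*l)*l + 6 = 4*l² + 6 = 6 + 4*l²)
(K(-4, 4)*6)*w(-1) = ((6 + 4*(-4)²)*6)*(-5 - 1*(-1)) = ((6 + 4*16)*6)*(-5 + 1) = ((6 + 64)*6)*(-4) = (70*6)*(-4) = 420*(-4) = -1680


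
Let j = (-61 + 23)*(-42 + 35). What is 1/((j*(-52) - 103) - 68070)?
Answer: -1/82005 ≈ -1.2194e-5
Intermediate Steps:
j = 266 (j = -38*(-7) = 266)
1/((j*(-52) - 103) - 68070) = 1/((266*(-52) - 103) - 68070) = 1/((-13832 - 103) - 68070) = 1/(-13935 - 68070) = 1/(-82005) = -1/82005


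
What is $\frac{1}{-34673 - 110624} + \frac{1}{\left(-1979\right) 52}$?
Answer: $- \frac{248205}{14952223676} \approx -1.66 \cdot 10^{-5}$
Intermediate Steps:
$\frac{1}{-34673 - 110624} + \frac{1}{\left(-1979\right) 52} = \frac{1}{-145297} + \frac{1}{-102908} = - \frac{1}{145297} - \frac{1}{102908} = - \frac{248205}{14952223676}$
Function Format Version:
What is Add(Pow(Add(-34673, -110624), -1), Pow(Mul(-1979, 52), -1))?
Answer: Rational(-248205, 14952223676) ≈ -1.6600e-5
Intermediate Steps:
Add(Pow(Add(-34673, -110624), -1), Pow(Mul(-1979, 52), -1)) = Add(Pow(-145297, -1), Pow(-102908, -1)) = Add(Rational(-1, 145297), Rational(-1, 102908)) = Rational(-248205, 14952223676)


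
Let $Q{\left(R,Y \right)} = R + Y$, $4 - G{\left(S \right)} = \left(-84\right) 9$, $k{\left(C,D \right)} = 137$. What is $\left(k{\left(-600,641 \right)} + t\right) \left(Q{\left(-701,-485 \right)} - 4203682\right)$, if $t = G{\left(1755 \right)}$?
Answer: $-3771766596$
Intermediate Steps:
$G{\left(S \right)} = 760$ ($G{\left(S \right)} = 4 - \left(-84\right) 9 = 4 - -756 = 4 + 756 = 760$)
$t = 760$
$\left(k{\left(-600,641 \right)} + t\right) \left(Q{\left(-701,-485 \right)} - 4203682\right) = \left(137 + 760\right) \left(\left(-701 - 485\right) - 4203682\right) = 897 \left(-1186 - 4203682\right) = 897 \left(-4204868\right) = -3771766596$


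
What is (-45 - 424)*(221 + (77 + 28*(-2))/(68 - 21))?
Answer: -4881352/47 ≈ -1.0386e+5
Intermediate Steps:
(-45 - 424)*(221 + (77 + 28*(-2))/(68 - 21)) = -469*(221 + (77 - 56)/47) = -469*(221 + 21*(1/47)) = -469*(221 + 21/47) = -469*10408/47 = -4881352/47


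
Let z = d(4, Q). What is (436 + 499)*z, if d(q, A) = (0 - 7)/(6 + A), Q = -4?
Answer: -6545/2 ≈ -3272.5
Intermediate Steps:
d(q, A) = -7/(6 + A)
z = -7/2 (z = -7/(6 - 4) = -7/2 ≈ -3.5000)
(436 + 499)*z = (436 + 499)*(-7/2) = 935*(-7/2) = -6545/2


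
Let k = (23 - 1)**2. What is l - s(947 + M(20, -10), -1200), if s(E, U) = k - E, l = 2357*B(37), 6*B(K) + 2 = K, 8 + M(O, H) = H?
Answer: 85165/6 ≈ 14194.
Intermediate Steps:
M(O, H) = -8 + H
B(K) = -1/3 + K/6
l = 82495/6 (l = 2357*(-1/3 + (1/6)*37) = 2357*(-1/3 + 37/6) = 2357*(35/6) = 82495/6 ≈ 13749.)
k = 484 (k = 22**2 = 484)
s(E, U) = 484 - E
l - s(947 + M(20, -10), -1200) = 82495/6 - (484 - (947 + (-8 - 10))) = 82495/6 - (484 - (947 - 18)) = 82495/6 - (484 - 1*929) = 82495/6 - (484 - 929) = 82495/6 - 1*(-445) = 82495/6 + 445 = 85165/6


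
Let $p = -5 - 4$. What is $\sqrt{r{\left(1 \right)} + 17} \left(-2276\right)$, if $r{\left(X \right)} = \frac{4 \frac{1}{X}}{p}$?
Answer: $- \frac{2276 \sqrt{149}}{3} \approx -9260.7$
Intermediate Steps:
$p = -9$ ($p = -5 - 4 = -9$)
$r{\left(X \right)} = - \frac{4}{9 X}$ ($r{\left(X \right)} = \frac{4 \frac{1}{X}}{-9} = \frac{4}{X} \left(- \frac{1}{9}\right) = - \frac{4}{9 X}$)
$\sqrt{r{\left(1 \right)} + 17} \left(-2276\right) = \sqrt{- \frac{4}{9 \cdot 1} + 17} \left(-2276\right) = \sqrt{\left(- \frac{4}{9}\right) 1 + 17} \left(-2276\right) = \sqrt{- \frac{4}{9} + 17} \left(-2276\right) = \sqrt{\frac{149}{9}} \left(-2276\right) = \frac{\sqrt{149}}{3} \left(-2276\right) = - \frac{2276 \sqrt{149}}{3}$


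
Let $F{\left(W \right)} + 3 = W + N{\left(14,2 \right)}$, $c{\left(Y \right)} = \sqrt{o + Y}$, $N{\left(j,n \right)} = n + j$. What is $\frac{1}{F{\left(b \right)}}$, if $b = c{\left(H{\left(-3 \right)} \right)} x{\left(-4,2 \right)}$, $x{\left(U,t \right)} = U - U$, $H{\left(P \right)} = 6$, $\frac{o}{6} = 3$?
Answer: $\frac{1}{13} \approx 0.076923$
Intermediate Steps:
$o = 18$ ($o = 6 \cdot 3 = 18$)
$N{\left(j,n \right)} = j + n$
$x{\left(U,t \right)} = 0$
$c{\left(Y \right)} = \sqrt{18 + Y}$
$b = 0$ ($b = \sqrt{18 + 6} \cdot 0 = \sqrt{24} \cdot 0 = 2 \sqrt{6} \cdot 0 = 0$)
$F{\left(W \right)} = 13 + W$ ($F{\left(W \right)} = -3 + \left(W + \left(14 + 2\right)\right) = -3 + \left(W + 16\right) = -3 + \left(16 + W\right) = 13 + W$)
$\frac{1}{F{\left(b \right)}} = \frac{1}{13 + 0} = \frac{1}{13}$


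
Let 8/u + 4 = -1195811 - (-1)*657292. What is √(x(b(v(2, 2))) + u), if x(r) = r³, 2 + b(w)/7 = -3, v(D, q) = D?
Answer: 3*I*√1381561228040451/538523 ≈ 207.06*I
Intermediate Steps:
b(w) = -35 (b(w) = -14 + 7*(-3) = -14 - 21 = -35)
u = -8/538523 (u = 8/(-4 + (-1195811 - (-1)*657292)) = 8/(-4 + (-1195811 - 1*(-657292))) = 8/(-4 + (-1195811 + 657292)) = 8/(-4 - 538519) = 8/(-538523) = 8*(-1/538523) = -8/538523 ≈ -1.4855e-5)
√(x(b(v(2, 2))) + u) = √((-35)³ - 8/538523) = √(-42875 - 8/538523) = √(-23089173633/538523) = 3*I*√1381561228040451/538523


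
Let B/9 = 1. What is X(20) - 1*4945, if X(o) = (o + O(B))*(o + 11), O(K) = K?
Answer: -4046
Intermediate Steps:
B = 9 (B = 9*1 = 9)
X(o) = (9 + o)*(11 + o) (X(o) = (o + 9)*(o + 11) = (9 + o)*(11 + o))
X(20) - 1*4945 = (99 + 20² + 20*20) - 1*4945 = (99 + 400 + 400) - 4945 = 899 - 4945 = -4046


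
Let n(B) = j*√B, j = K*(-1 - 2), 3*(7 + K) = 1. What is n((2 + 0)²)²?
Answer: 1600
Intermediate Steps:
K = -20/3 (K = -7 + (⅓)*1 = -7 + ⅓ = -20/3 ≈ -6.6667)
j = 20 (j = -20*(-1 - 2)/3 = -20/3*(-3) = 20)
n(B) = 20*√B
n((2 + 0)²)² = (20*√((2 + 0)²))² = (20*√(2²))² = (20*√4)² = (20*2)² = 40² = 1600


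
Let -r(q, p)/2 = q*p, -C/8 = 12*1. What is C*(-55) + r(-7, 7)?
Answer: 5378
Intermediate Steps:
C = -96 ≈ -96.000
r(q, p) = -2*p*q (r(q, p) = -2*q*p = -2*p*q)
C*(-55) + r(-7, 7) = -96*(-55) - 2*7*(-7) = 5280 + 98 = 5378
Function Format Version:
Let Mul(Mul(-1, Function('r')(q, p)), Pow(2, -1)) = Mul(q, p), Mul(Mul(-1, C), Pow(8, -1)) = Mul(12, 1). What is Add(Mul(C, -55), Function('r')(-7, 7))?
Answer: 5378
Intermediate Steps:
C = -96 (C = Mul(-8, Mul(12, 1)) = Mul(-8, 12) = -96)
Function('r')(q, p) = Mul(-2, p, q) (Function('r')(q, p) = Mul(-2, Mul(q, p)) = Mul(-2, Mul(p, q)) = Mul(-2, p, q))
Add(Mul(C, -55), Function('r')(-7, 7)) = Add(Mul(-96, -55), Mul(-2, 7, -7)) = Add(5280, 98) = 5378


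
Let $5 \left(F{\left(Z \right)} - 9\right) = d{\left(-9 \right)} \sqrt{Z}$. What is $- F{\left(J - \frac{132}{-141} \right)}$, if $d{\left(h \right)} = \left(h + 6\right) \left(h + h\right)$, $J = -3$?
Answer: $-9 - \frac{54 i \sqrt{4559}}{235} \approx -9.0 - 15.515 i$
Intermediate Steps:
$d{\left(h \right)} = 2 h \left(6 + h\right)$ ($d{\left(h \right)} = \left(6 + h\right) 2 h = 2 h \left(6 + h\right)$)
$F{\left(Z \right)} = 9 + \frac{54 \sqrt{Z}}{5}$ ($F{\left(Z \right)} = 9 + \frac{2 \left(-9\right) \left(6 - 9\right) \sqrt{Z}}{5} = 9 + \frac{2 \left(-9\right) \left(-3\right) \sqrt{Z}}{5} = 9 + \frac{54 \sqrt{Z}}{5}$)
$- F{\left(J - \frac{132}{-141} \right)} = - (9 + \frac{54 \sqrt{-3 - \frac{132}{-141}}}{5}) = - (9 + \frac{54 \sqrt{-3 - - \frac{44}{47}}}{5}) = - (9 + \frac{54 \sqrt{-3 + \frac{44}{47}}}{5}) = - (9 + \frac{54 \sqrt{- \frac{97}{47}}}{5}) = - (9 + \frac{54 \frac{i \sqrt{4559}}{47}}{5}) = - (9 + \frac{54 i \sqrt{4559}}{235}) = -9 - \frac{54 i \sqrt{4559}}{235}$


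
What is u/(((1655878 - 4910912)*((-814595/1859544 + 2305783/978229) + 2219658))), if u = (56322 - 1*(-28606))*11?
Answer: -849690140384219904/6571416078880015874382485 ≈ -1.2930e-7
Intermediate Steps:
u = 934208 (u = (56322 + 28606)*11 = 84928*11 = 934208)
u/(((1655878 - 4910912)*((-814595/1859544 + 2305783/978229) + 2219658))) = 934208/(((1655878 - 4910912)*((-814595/1859544 + 2305783/978229) + 2219658))) = 934208/((-3255034*((-814595*1/1859544 + 2305783*(1/978229)) + 2219658))) = 934208/((-3255034*((-814595/1859544 + 2305783/978229) + 2219658))) = 934208/((-3255034*(3490844490697/1819059867576 + 2219658))) = 934208/((-3255034*4037694278388499705/1819059867576)) = 934208/(-6571416078880015874382485/909529933788) = 934208*(-909529933788/6571416078880015874382485) = -849690140384219904/6571416078880015874382485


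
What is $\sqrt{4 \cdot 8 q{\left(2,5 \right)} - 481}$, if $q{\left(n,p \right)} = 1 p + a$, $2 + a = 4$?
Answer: $i \sqrt{257} \approx 16.031 i$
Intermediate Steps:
$a = 2$ ($a = -2 + 4 = 2$)
$q{\left(n,p \right)} = 2 + p$ ($q{\left(n,p \right)} = 1 p + 2 = p + 2 = 2 + p$)
$\sqrt{4 \cdot 8 q{\left(2,5 \right)} - 481} = \sqrt{4 \cdot 8 \left(2 + 5\right) - 481} = \sqrt{32 \cdot 7 - 481} = \sqrt{224 - 481} = \sqrt{-257} = i \sqrt{257}$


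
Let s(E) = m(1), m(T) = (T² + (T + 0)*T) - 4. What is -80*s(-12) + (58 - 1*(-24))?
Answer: 242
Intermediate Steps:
m(T) = -4 + 2*T² (m(T) = (T² + T*T) - 4 = (T² + T²) - 4 = 2*T² - 4 = -4 + 2*T²)
s(E) = -2 (s(E) = -4 + 2*1² = -4 + 2*1 = -4 + 2 = -2)
-80*s(-12) + (58 - 1*(-24)) = -80*(-2) + (58 - 1*(-24)) = 160 + (58 + 24) = 160 + 82 = 242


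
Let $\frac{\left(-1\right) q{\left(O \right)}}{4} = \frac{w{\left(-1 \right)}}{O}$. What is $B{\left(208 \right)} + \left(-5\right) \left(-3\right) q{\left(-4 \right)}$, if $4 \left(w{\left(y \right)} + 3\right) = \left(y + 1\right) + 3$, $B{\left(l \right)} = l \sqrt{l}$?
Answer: $- \frac{135}{4} + 832 \sqrt{13} \approx 2966.1$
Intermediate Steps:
$B{\left(l \right)} = l^{\frac{3}{2}}$
$w{\left(y \right)} = -2 + \frac{y}{4}$ ($w{\left(y \right)} = -3 + \frac{\left(y + 1\right) + 3}{4} = -3 + \frac{\left(1 + y\right) + 3}{4} = -3 + \frac{4 + y}{4} = -3 + \left(1 + \frac{y}{4}\right) = -2 + \frac{y}{4}$)
$q{\left(O \right)} = \frac{9}{O}$ ($q{\left(O \right)} = - 4 \frac{-2 + \frac{1}{4} \left(-1\right)}{O} = - 4 \frac{-2 - \frac{1}{4}}{O} = - 4 \left(- \frac{9}{4 O}\right) = \frac{9}{O}$)
$B{\left(208 \right)} + \left(-5\right) \left(-3\right) q{\left(-4 \right)} = 208^{\frac{3}{2}} + \left(-5\right) \left(-3\right) \frac{9}{-4} = 832 \sqrt{13} + 15 \cdot 9 \left(- \frac{1}{4}\right) = 832 \sqrt{13} + 15 \left(- \frac{9}{4}\right) = 832 \sqrt{13} - \frac{135}{4} = - \frac{135}{4} + 832 \sqrt{13}$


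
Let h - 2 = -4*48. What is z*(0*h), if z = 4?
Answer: 0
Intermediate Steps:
h = -190 (h = 2 - 4*48 = 2 - 192 = -190)
z*(0*h) = 4*(0*(-190)) = 4*0 = 0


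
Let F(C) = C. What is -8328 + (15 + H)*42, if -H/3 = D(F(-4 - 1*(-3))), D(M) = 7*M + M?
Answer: -6690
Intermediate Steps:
D(M) = 8*M
H = 24 (H = -24*(-4 - 1*(-3)) = -24*(-4 + 3) = -24*(-1) = -3*(-8) = 24)
-8328 + (15 + H)*42 = -8328 + (15 + 24)*42 = -8328 + 39*42 = -8328 + 1638 = -6690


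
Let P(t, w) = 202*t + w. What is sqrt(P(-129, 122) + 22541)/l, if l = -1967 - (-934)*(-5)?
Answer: -I*sqrt(3395)/6637 ≈ -0.0087791*I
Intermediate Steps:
P(t, w) = w + 202*t
l = -6637 (l = -1967 - 1*4670 = -1967 - 4670 = -6637)
sqrt(P(-129, 122) + 22541)/l = sqrt((122 + 202*(-129)) + 22541)/(-6637) = sqrt((122 - 26058) + 22541)*(-1/6637) = sqrt(-25936 + 22541)*(-1/6637) = sqrt(-3395)*(-1/6637) = (I*sqrt(3395))*(-1/6637) = -I*sqrt(3395)/6637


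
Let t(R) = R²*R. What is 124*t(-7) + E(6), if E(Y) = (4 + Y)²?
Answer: -42432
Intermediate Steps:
t(R) = R³
124*t(-7) + E(6) = 124*(-7)³ + (4 + 6)² = 124*(-343) + 10² = -42532 + 100 = -42432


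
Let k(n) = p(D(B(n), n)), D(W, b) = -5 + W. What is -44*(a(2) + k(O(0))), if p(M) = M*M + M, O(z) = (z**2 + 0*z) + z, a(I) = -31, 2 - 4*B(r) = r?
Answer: 671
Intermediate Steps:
B(r) = 1/2 - r/4
O(z) = z + z**2 (O(z) = (z**2 + 0) + z = z**2 + z = z + z**2)
p(M) = M + M**2 (p(M) = M**2 + M = M + M**2)
k(n) = (-9/2 - n/4)*(-7/2 - n/4) (k(n) = (-5 + (1/2 - n/4))*(1 + (-5 + (1/2 - n/4))) = (-9/2 - n/4)*(1 + (-9/2 - n/4)) = (-9/2 - n/4)*(-7/2 - n/4))
-44*(a(2) + k(O(0))) = -44*(-31 + (14 + 0*(1 + 0))*(18 + 0*(1 + 0))/16) = -44*(-31 + (14 + 0*1)*(18 + 0*1)/16) = -44*(-31 + (14 + 0)*(18 + 0)/16) = -44*(-31 + (1/16)*14*18) = -44*(-31 + 63/4) = -44*(-61/4) = 671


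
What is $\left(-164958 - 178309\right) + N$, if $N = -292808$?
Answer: $-636075$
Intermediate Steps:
$\left(-164958 - 178309\right) + N = \left(-164958 - 178309\right) - 292808 = -343267 - 292808 = -636075$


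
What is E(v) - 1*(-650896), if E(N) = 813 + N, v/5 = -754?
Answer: 647939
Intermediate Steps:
v = -3770 (v = 5*(-754) = -3770)
E(v) - 1*(-650896) = (813 - 3770) - 1*(-650896) = -2957 + 650896 = 647939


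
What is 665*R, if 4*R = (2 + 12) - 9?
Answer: 3325/4 ≈ 831.25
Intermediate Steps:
R = 5/4 (R = ((2 + 12) - 9)/4 = (14 - 9)/4 = (1/4)*5 = 5/4 ≈ 1.2500)
665*R = 665*(5/4) = 3325/4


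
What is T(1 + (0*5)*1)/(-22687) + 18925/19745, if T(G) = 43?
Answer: 85700488/89590963 ≈ 0.95658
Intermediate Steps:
T(1 + (0*5)*1)/(-22687) + 18925/19745 = 43/(-22687) + 18925/19745 = 43*(-1/22687) + 18925*(1/19745) = -43/22687 + 3785/3949 = 85700488/89590963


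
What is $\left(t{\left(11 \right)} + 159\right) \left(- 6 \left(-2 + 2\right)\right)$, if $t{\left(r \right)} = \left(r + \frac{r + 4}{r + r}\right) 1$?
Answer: $0$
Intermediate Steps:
$t{\left(r \right)} = r + \frac{4 + r}{2 r}$ ($t{\left(r \right)} = \left(r + \frac{4 + r}{2 r}\right) 1 = r + \frac{4 + r}{2 r}$)
$\left(t{\left(11 \right)} + 159\right) \left(- 6 \left(-2 + 2\right)\right) = \left(\left(\frac{1}{2} + 11 + \frac{2}{11}\right) + 159\right) \left(- 6 \left(-2 + 2\right)\right) = \left(\left(\frac{1}{2} + 11 + 2 \cdot \frac{1}{11}\right) + 159\right) \left(\left(-6\right) 0\right) = \left(\left(\frac{1}{2} + 11 + \frac{2}{11}\right) + 159\right) 0 = \left(\frac{257}{22} + 159\right) 0 = \frac{3755}{22} \cdot 0 = 0$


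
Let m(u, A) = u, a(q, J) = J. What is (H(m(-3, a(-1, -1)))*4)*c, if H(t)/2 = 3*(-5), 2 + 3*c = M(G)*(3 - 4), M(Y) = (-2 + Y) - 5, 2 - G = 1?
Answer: -160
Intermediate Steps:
G = 1 (G = 2 - 1*1 = 2 - 1 = 1)
M(Y) = -7 + Y
c = 4/3 (c = -⅔ + ((-7 + 1)*(3 - 4))/3 = -⅔ + (-6*(-1))/3 = -⅔ + (⅓)*6 = -⅔ + 2 = 4/3 ≈ 1.3333)
H(t) = -30 (H(t) = 2*(3*(-5)) = 2*(-15) = -30)
(H(m(-3, a(-1, -1)))*4)*c = -30*4*(4/3) = -120*4/3 = -160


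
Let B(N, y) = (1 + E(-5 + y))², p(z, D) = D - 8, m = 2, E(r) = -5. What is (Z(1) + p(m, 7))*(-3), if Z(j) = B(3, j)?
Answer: -45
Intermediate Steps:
p(z, D) = -8 + D
B(N, y) = 16 (B(N, y) = (1 - 5)² = (-4)² = 16)
Z(j) = 16
(Z(1) + p(m, 7))*(-3) = (16 + (-8 + 7))*(-3) = (16 - 1)*(-3) = 15*(-3) = -45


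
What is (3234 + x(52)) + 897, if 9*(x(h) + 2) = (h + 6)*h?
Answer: 40177/9 ≈ 4464.1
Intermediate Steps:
x(h) = -2 + h*(6 + h)/9 (x(h) = -2 + ((h + 6)*h)/9 = -2 + ((6 + h)*h)/9 = -2 + (h*(6 + h))/9 = -2 + h*(6 + h)/9)
(3234 + x(52)) + 897 = (3234 + (-2 + (⅑)*52² + (⅔)*52)) + 897 = (3234 + (-2 + (⅑)*2704 + 104/3)) + 897 = (3234 + (-2 + 2704/9 + 104/3)) + 897 = (3234 + 2998/9) + 897 = 32104/9 + 897 = 40177/9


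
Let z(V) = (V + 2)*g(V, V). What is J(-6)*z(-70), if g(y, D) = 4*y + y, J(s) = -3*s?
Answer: 428400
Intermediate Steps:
g(y, D) = 5*y
z(V) = 5*V*(2 + V) (z(V) = (V + 2)*(5*V) = (2 + V)*(5*V) = 5*V*(2 + V))
J(-6)*z(-70) = (-3*(-6))*(5*(-70)*(2 - 70)) = 18*(5*(-70)*(-68)) = 18*23800 = 428400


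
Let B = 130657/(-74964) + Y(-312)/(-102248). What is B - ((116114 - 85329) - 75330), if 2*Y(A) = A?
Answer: 42677559042461/958114884 ≈ 44543.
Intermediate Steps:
Y(A) = A/2
B = -1668465319/958114884 (B = 130657/(-74964) + ((½)*(-312))/(-102248) = 130657*(-1/74964) - 156*(-1/102248) = -130657/74964 + 39/25562 = -1668465319/958114884 ≈ -1.7414)
B - ((116114 - 85329) - 75330) = -1668465319/958114884 - ((116114 - 85329) - 75330) = -1668465319/958114884 - (30785 - 75330) = -1668465319/958114884 - 1*(-44545) = -1668465319/958114884 + 44545 = 42677559042461/958114884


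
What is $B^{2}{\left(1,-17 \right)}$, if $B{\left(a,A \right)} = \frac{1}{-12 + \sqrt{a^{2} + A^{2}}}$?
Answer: $\frac{1}{\left(12 - \sqrt{290}\right)^{2}} \approx 0.039534$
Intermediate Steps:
$B{\left(a,A \right)} = \frac{1}{-12 + \sqrt{A^{2} + a^{2}}}$
$B^{2}{\left(1,-17 \right)} = \left(\frac{1}{-12 + \sqrt{\left(-17\right)^{2} + 1^{2}}}\right)^{2} = \left(\frac{1}{-12 + \sqrt{289 + 1}}\right)^{2} = \left(\frac{1}{-12 + \sqrt{290}}\right)^{2} = \frac{1}{\left(-12 + \sqrt{290}\right)^{2}}$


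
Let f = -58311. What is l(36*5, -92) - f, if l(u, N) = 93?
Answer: 58404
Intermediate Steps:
l(36*5, -92) - f = 93 - 1*(-58311) = 93 + 58311 = 58404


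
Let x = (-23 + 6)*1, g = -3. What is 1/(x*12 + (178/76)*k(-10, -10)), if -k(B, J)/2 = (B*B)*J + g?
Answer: 19/85391 ≈ 0.00022251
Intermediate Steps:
k(B, J) = 6 - 2*J*B² (k(B, J) = -2*((B*B)*J - 3) = -2*(B²*J - 3) = -2*(J*B² - 3) = -2*(-3 + J*B²) = 6 - 2*J*B²)
x = -17 (x = -17*1 = -17)
1/(x*12 + (178/76)*k(-10, -10)) = 1/(-17*12 + (178/76)*(6 - 2*(-10)*(-10)²)) = 1/(-204 + (178*(1/76))*(6 - 2*(-10)*100)) = 1/(-204 + 89*(6 + 2000)/38) = 1/(-204 + (89/38)*2006) = 1/(-204 + 89267/19) = 1/(85391/19) = 19/85391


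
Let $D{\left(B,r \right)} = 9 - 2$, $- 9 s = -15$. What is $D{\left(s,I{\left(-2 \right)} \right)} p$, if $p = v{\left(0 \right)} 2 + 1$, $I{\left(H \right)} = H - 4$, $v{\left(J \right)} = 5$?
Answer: $77$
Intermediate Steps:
$s = \frac{5}{3}$ ($s = \left(- \frac{1}{9}\right) \left(-15\right) = \frac{5}{3} \approx 1.6667$)
$I{\left(H \right)} = -4 + H$
$D{\left(B,r \right)} = 7$
$p = 11$ ($p = 5 \cdot 2 + 1 = 10 + 1 = 11$)
$D{\left(s,I{\left(-2 \right)} \right)} p = 7 \cdot 11 = 77$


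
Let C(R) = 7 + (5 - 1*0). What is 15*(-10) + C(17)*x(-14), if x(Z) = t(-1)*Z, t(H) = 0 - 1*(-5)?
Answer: -990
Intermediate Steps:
t(H) = 5 (t(H) = 0 + 5 = 5)
C(R) = 12 (C(R) = 7 + (5 + 0) = 7 + 5 = 12)
x(Z) = 5*Z
15*(-10) + C(17)*x(-14) = 15*(-10) + 12*(5*(-14)) = -150 + 12*(-70) = -150 - 840 = -990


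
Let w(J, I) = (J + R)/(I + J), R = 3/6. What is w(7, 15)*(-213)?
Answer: -3195/44 ≈ -72.614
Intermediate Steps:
R = ½ (R = 3*(⅙) = ½ ≈ 0.50000)
w(J, I) = (½ + J)/(I + J) (w(J, I) = (J + ½)/(I + J) = (½ + J)/(I + J))
w(7, 15)*(-213) = ((½ + 7)/(15 + 7))*(-213) = ((15/2)/22)*(-213) = ((1/22)*(15/2))*(-213) = (15/44)*(-213) = -3195/44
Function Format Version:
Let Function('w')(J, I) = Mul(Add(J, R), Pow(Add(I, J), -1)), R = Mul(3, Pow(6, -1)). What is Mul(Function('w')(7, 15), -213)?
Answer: Rational(-3195, 44) ≈ -72.614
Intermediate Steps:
R = Rational(1, 2) (R = Mul(3, Rational(1, 6)) = Rational(1, 2) ≈ 0.50000)
Function('w')(J, I) = Mul(Pow(Add(I, J), -1), Add(Rational(1, 2), J)) (Function('w')(J, I) = Mul(Add(J, Rational(1, 2)), Pow(Add(I, J), -1)) = Mul(Add(Rational(1, 2), J), Pow(Add(I, J), -1)) = Mul(Pow(Add(I, J), -1), Add(Rational(1, 2), J)))
Mul(Function('w')(7, 15), -213) = Mul(Mul(Pow(Add(15, 7), -1), Add(Rational(1, 2), 7)), -213) = Mul(Mul(Pow(22, -1), Rational(15, 2)), -213) = Mul(Mul(Rational(1, 22), Rational(15, 2)), -213) = Mul(Rational(15, 44), -213) = Rational(-3195, 44)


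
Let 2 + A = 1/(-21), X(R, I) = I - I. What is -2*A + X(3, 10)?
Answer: 86/21 ≈ 4.0952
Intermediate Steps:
X(R, I) = 0
A = -43/21 (A = -2 + 1/(-21) = -2 - 1/21 = -43/21 ≈ -2.0476)
-2*A + X(3, 10) = -2*(-43/21) + 0 = 86/21 + 0 = 86/21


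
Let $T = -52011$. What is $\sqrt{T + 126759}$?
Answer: $2 \sqrt{18687} \approx 273.4$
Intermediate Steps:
$\sqrt{T + 126759} = \sqrt{-52011 + 126759} = \sqrt{74748} = 2 \sqrt{18687}$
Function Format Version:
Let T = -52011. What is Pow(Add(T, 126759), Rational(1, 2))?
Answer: Mul(2, Pow(18687, Rational(1, 2))) ≈ 273.40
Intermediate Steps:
Pow(Add(T, 126759), Rational(1, 2)) = Pow(Add(-52011, 126759), Rational(1, 2)) = Pow(74748, Rational(1, 2)) = Mul(2, Pow(18687, Rational(1, 2)))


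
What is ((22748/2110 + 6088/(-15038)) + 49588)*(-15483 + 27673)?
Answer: 959210014093948/1586509 ≈ 6.0460e+8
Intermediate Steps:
((22748/2110 + 6088/(-15038)) + 49588)*(-15483 + 27673) = ((22748*(1/2110) + 6088*(-1/15038)) + 49588)*12190 = ((11374/1055 - 3044/7519) + 49588)*12190 = (82309686/7932545 + 49588)*12190 = (393441351146/7932545)*12190 = 959210014093948/1586509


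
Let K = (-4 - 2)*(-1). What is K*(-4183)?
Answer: -25098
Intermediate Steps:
K = 6 (K = -6*(-1) = 6)
K*(-4183) = 6*(-4183) = -25098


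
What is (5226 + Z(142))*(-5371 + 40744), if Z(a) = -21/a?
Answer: 26249277483/142 ≈ 1.8485e+8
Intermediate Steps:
(5226 + Z(142))*(-5371 + 40744) = (5226 - 21/142)*(-5371 + 40744) = (5226 - 21*1/142)*35373 = (5226 - 21/142)*35373 = (742071/142)*35373 = 26249277483/142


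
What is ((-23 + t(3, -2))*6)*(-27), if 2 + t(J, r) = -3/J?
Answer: 4212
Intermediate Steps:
t(J, r) = -2 - 3/J
((-23 + t(3, -2))*6)*(-27) = ((-23 + (-2 - 3/3))*6)*(-27) = ((-23 + (-2 - 3*⅓))*6)*(-27) = ((-23 + (-2 - 1))*6)*(-27) = ((-23 - 3)*6)*(-27) = -26*6*(-27) = -156*(-27) = 4212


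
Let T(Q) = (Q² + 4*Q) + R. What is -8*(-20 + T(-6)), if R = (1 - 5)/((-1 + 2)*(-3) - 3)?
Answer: 176/3 ≈ 58.667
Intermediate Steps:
R = ⅔ (R = -4/(1*(-3) - 3) = -4/(-3 - 3) = -4/(-6) = -4*(-⅙) = ⅔ ≈ 0.66667)
T(Q) = ⅔ + Q² + 4*Q (T(Q) = (Q² + 4*Q) + ⅔ = ⅔ + Q² + 4*Q)
-8*(-20 + T(-6)) = -8*(-20 + (⅔ + (-6)² + 4*(-6))) = -8*(-20 + (⅔ + 36 - 24)) = -8*(-20 + 38/3) = -8*(-22/3) = 176/3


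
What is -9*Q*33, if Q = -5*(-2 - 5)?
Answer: -10395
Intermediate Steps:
Q = 35 (Q = -5*(-7) = 35)
-9*Q*33 = -9*35*33 = -315*33 = -10395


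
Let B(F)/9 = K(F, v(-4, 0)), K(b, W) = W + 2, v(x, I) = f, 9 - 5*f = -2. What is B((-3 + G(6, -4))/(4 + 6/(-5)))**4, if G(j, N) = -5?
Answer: 1275989841/625 ≈ 2.0416e+6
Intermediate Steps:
f = 11/5 (f = 9/5 - 1/5*(-2) = 9/5 + 2/5 = 11/5 ≈ 2.2000)
v(x, I) = 11/5
K(b, W) = 2 + W
B(F) = 189/5 (B(F) = 9*(2 + 11/5) = 9*(21/5) = 189/5)
B((-3 + G(6, -4))/(4 + 6/(-5)))**4 = (189/5)**4 = 1275989841/625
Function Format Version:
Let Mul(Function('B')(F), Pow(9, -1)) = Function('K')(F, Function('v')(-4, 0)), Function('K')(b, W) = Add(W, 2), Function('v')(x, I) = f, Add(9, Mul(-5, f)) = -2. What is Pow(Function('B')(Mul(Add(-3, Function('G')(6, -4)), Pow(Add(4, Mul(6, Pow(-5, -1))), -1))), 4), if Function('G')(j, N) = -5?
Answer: Rational(1275989841, 625) ≈ 2.0416e+6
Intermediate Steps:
f = Rational(11, 5) (f = Add(Rational(9, 5), Mul(Rational(-1, 5), -2)) = Add(Rational(9, 5), Rational(2, 5)) = Rational(11, 5) ≈ 2.2000)
Function('v')(x, I) = Rational(11, 5)
Function('K')(b, W) = Add(2, W)
Function('B')(F) = Rational(189, 5) (Function('B')(F) = Mul(9, Add(2, Rational(11, 5))) = Mul(9, Rational(21, 5)) = Rational(189, 5))
Pow(Function('B')(Mul(Add(-3, Function('G')(6, -4)), Pow(Add(4, Mul(6, Pow(-5, -1))), -1))), 4) = Pow(Rational(189, 5), 4) = Rational(1275989841, 625)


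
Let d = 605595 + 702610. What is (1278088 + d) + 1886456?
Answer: 4472749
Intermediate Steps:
d = 1308205
(1278088 + d) + 1886456 = (1278088 + 1308205) + 1886456 = 2586293 + 1886456 = 4472749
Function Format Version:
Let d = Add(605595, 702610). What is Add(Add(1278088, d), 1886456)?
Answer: 4472749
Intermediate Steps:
d = 1308205
Add(Add(1278088, d), 1886456) = Add(Add(1278088, 1308205), 1886456) = Add(2586293, 1886456) = 4472749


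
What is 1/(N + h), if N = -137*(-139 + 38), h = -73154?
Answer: -1/59317 ≈ -1.6859e-5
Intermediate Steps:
N = 13837 (N = -137*(-101) = 13837)
1/(N + h) = 1/(13837 - 73154) = 1/(-59317) = -1/59317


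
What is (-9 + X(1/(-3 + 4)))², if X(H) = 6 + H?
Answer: 4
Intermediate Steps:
(-9 + X(1/(-3 + 4)))² = (-9 + (6 + 1/(-3 + 4)))² = (-9 + (6 + 1/1))² = (-9 + (6 + 1))² = (-9 + 7)² = (-2)² = 4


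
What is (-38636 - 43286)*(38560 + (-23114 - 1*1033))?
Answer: -1180741786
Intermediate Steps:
(-38636 - 43286)*(38560 + (-23114 - 1*1033)) = -81922*(38560 + (-23114 - 1033)) = -81922*(38560 - 24147) = -81922*14413 = -1180741786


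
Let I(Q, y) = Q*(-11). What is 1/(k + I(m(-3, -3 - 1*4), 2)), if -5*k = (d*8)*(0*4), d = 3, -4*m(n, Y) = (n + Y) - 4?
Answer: -2/77 ≈ -0.025974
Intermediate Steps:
m(n, Y) = 1 - Y/4 - n/4 (m(n, Y) = -((n + Y) - 4)/4 = -((Y + n) - 4)/4 = -(-4 + Y + n)/4 = 1 - Y/4 - n/4)
I(Q, y) = -11*Q
k = 0 (k = -3*8*0*4/5 = -24*0/5 = -⅕*0 = 0)
1/(k + I(m(-3, -3 - 1*4), 2)) = 1/(0 - 11*(1 - (-3 - 1*4)/4 - ¼*(-3))) = 1/(0 - 11*(1 - (-3 - 4)/4 + ¾)) = 1/(0 - 11*(1 - ¼*(-7) + ¾)) = 1/(0 - 11*(1 + 7/4 + ¾)) = 1/(0 - 11*7/2) = 1/(0 - 77/2) = 1/(-77/2) = -2/77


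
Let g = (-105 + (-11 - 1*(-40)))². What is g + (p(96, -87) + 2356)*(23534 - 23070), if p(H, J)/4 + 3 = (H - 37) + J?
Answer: 1041424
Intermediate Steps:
g = 5776 (g = (-105 + (-11 + 40))² = (-105 + 29)² = (-76)² = 5776)
p(H, J) = -160 + 4*H + 4*J (p(H, J) = -12 + 4*((H - 37) + J) = -12 + 4*((-37 + H) + J) = -12 + 4*(-37 + H + J) = -12 + (-148 + 4*H + 4*J) = -160 + 4*H + 4*J)
g + (p(96, -87) + 2356)*(23534 - 23070) = 5776 + ((-160 + 4*96 + 4*(-87)) + 2356)*(23534 - 23070) = 5776 + ((-160 + 384 - 348) + 2356)*464 = 5776 + (-124 + 2356)*464 = 5776 + 2232*464 = 5776 + 1035648 = 1041424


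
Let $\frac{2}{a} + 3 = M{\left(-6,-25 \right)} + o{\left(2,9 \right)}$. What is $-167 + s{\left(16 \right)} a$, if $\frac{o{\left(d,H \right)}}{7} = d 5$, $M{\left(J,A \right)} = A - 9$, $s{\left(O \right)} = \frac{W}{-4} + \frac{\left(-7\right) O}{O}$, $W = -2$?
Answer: $- \frac{5524}{33} \approx -167.39$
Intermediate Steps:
$s{\left(O \right)} = - \frac{13}{2}$ ($s{\left(O \right)} = - \frac{2}{-4} + \frac{\left(-7\right) O}{O} = \left(-2\right) \left(- \frac{1}{4}\right) - 7 = \frac{1}{2} - 7 = - \frac{13}{2}$)
$M{\left(J,A \right)} = -9 + A$ ($M{\left(J,A \right)} = A - 9 = -9 + A$)
$o{\left(d,H \right)} = 35 d$ ($o{\left(d,H \right)} = 7 d 5 = 7 \cdot 5 d = 35 d$)
$a = \frac{2}{33}$ ($a = \frac{2}{-3 + \left(\left(-9 - 25\right) + 35 \cdot 2\right)} = \frac{2}{-3 + \left(-34 + 70\right)} = \frac{2}{-3 + 36} = \frac{2}{33} \approx 0.060606$)
$-167 + s{\left(16 \right)} a = -167 - \frac{13}{33} = - \frac{5524}{33}$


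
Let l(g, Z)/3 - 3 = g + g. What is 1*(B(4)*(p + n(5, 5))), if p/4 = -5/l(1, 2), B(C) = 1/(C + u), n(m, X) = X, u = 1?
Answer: 11/15 ≈ 0.73333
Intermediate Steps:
l(g, Z) = 9 + 6*g (l(g, Z) = 9 + 3*(g + g) = 9 + 3*(2*g) = 9 + 6*g)
B(C) = 1/(1 + C) (B(C) = 1/(C + 1) = 1/(1 + C))
p = -4/3 (p = 4*(-5/(9 + 6*1)) = 4*(-5/(9 + 6)) = 4*(-5/15) = 4*(-5*1/15) = 4*(-⅓) = -4/3 ≈ -1.3333)
1*(B(4)*(p + n(5, 5))) = 1*((-4/3 + 5)/(1 + 4)) = 1*((11/3)/5) = 1*((⅕)*(11/3)) = 1*(11/15) = 11/15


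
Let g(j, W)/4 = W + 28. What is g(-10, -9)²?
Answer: 5776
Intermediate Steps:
g(j, W) = 112 + 4*W (g(j, W) = 4*(W + 28) = 4*(28 + W) = 112 + 4*W)
g(-10, -9)² = (112 + 4*(-9))² = (112 - 36)² = 76² = 5776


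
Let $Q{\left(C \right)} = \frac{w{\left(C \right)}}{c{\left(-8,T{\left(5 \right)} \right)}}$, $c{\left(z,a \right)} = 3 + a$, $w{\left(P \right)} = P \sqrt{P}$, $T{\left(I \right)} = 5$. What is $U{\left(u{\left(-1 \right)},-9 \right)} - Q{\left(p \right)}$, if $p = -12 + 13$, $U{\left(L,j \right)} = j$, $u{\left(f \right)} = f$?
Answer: $- \frac{73}{8} \approx -9.125$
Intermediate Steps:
$w{\left(P \right)} = P^{\frac{3}{2}}$
$p = 1$
$Q{\left(C \right)} = \frac{C^{\frac{3}{2}}}{8}$ ($Q{\left(C \right)} = \frac{C^{\frac{3}{2}}}{3 + 5} = \frac{C^{\frac{3}{2}}}{8}$)
$U{\left(u{\left(-1 \right)},-9 \right)} - Q{\left(p \right)} = -9 - \frac{1^{\frac{3}{2}}}{8} = -9 - \frac{1}{8} \cdot 1 = -9 - \frac{1}{8} = - \frac{73}{8}$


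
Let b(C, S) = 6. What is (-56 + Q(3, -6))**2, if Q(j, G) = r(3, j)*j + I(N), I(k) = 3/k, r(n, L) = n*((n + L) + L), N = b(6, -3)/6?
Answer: 784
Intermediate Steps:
N = 1 (N = 6/6 = 6*(1/6) = 1)
r(n, L) = n*(n + 2*L) (r(n, L) = n*((L + n) + L) = n*(n + 2*L))
Q(j, G) = 3 + j*(9 + 6*j) (Q(j, G) = (3*(3 + 2*j))*j + 3/1 = (9 + 6*j)*j + 3*1 = j*(9 + 6*j) + 3 = 3 + j*(9 + 6*j))
(-56 + Q(3, -6))**2 = (-56 + (3 + 3*3*(3 + 2*3)))**2 = (-56 + (3 + 3*3*(3 + 6)))**2 = (-56 + (3 + 3*3*9))**2 = (-56 + (3 + 81))**2 = (-56 + 84)**2 = 28**2 = 784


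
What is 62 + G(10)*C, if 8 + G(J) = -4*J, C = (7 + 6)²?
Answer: -8050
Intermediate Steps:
C = 169 (C = 13² = 169)
G(J) = -8 - 4*J
62 + G(10)*C = 62 + (-8 - 4*10)*169 = 62 + (-8 - 40)*169 = 62 - 48*169 = 62 - 8112 = -8050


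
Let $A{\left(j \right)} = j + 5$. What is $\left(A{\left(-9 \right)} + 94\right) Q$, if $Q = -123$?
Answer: $-11070$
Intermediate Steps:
$A{\left(j \right)} = 5 + j$
$\left(A{\left(-9 \right)} + 94\right) Q = \left(\left(5 - 9\right) + 94\right) \left(-123\right) = \left(-4 + 94\right) \left(-123\right) = 90 \left(-123\right) = -11070$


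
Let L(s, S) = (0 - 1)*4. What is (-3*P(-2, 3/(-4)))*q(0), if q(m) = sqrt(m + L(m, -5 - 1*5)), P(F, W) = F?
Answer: 12*I ≈ 12.0*I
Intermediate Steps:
L(s, S) = -4 (L(s, S) = -1*4 = -4)
q(m) = sqrt(-4 + m) (q(m) = sqrt(m - 4) = sqrt(-4 + m))
(-3*P(-2, 3/(-4)))*q(0) = (-3*(-2))*sqrt(-4 + 0) = 6*sqrt(-4) = 6*(2*I) = 12*I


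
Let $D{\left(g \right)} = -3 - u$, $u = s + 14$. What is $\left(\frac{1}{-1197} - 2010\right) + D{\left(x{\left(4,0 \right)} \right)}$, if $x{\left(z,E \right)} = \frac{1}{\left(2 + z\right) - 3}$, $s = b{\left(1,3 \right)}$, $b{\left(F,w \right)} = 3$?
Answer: $- \frac{2429911}{1197} \approx -2030.0$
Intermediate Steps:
$s = 3$
$x{\left(z,E \right)} = \frac{1}{-1 + z}$
$u = 17$ ($u = 3 + 14 = 17$)
$D{\left(g \right)} = -20$ ($D{\left(g \right)} = -3 - 17 = -20$)
$\left(\frac{1}{-1197} - 2010\right) + D{\left(x{\left(4,0 \right)} \right)} = \left(\frac{1}{-1197} - 2010\right) - 20 = \left(- \frac{1}{1197} - 2010\right) - 20 = - \frac{2405971}{1197} - 20 = - \frac{2429911}{1197}$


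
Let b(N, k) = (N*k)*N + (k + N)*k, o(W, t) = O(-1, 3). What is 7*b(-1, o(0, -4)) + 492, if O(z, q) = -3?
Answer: 555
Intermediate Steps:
o(W, t) = -3
b(N, k) = k*N**2 + k*(N + k) (b(N, k) = k*N**2 + (N + k)*k = k*N**2 + k*(N + k))
7*b(-1, o(0, -4)) + 492 = 7*(-3*(-1 - 3 + (-1)**2)) + 492 = 7*(-3*(-1 - 3 + 1)) + 492 = 7*(-3*(-3)) + 492 = 7*9 + 492 = 63 + 492 = 555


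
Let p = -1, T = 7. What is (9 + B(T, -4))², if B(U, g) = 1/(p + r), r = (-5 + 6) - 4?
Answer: 1225/16 ≈ 76.563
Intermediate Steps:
r = -3 (r = 1 - 4 = -3)
B(U, g) = -¼ (B(U, g) = 1/(-1 - 3) = 1/(-4) = -¼)
(9 + B(T, -4))² = (9 - ¼)² = (35/4)² = 1225/16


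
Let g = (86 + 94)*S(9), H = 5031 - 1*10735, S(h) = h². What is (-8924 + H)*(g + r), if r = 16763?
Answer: -458485404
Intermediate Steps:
H = -5704 (H = 5031 - 10735 = -5704)
g = 14580 (g = (86 + 94)*9² = 180*81 = 14580)
(-8924 + H)*(g + r) = (-8924 - 5704)*(14580 + 16763) = -14628*31343 = -458485404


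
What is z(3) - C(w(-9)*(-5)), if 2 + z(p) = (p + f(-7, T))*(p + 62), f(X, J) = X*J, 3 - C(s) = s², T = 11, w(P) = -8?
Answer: -3215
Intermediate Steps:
C(s) = 3 - s²
f(X, J) = J*X
z(p) = -2 + (-77 + p)*(62 + p) (z(p) = -2 + (p + 11*(-7))*(p + 62) = -2 + (p - 77)*(62 + p) = -2 + (-77 + p)*(62 + p))
z(3) - C(w(-9)*(-5)) = (-4776 + 3² - 15*3) - (3 - (-8*(-5))²) = (-4776 + 9 - 45) - (3 - 1*40²) = -4812 - (3 - 1*1600) = -4812 - (3 - 1600) = -4812 - 1*(-1597) = -4812 + 1597 = -3215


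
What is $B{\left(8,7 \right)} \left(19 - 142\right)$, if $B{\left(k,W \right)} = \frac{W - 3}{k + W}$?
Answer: $- \frac{164}{5} \approx -32.8$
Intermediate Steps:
$B{\left(k,W \right)} = \frac{-3 + W}{W + k}$
$B{\left(8,7 \right)} \left(19 - 142\right) = \frac{-3 + 7}{7 + 8} \left(19 - 142\right) = \frac{1}{15} \cdot 4 \left(-123\right) = \frac{4}{15} \left(-123\right) = - \frac{164}{5}$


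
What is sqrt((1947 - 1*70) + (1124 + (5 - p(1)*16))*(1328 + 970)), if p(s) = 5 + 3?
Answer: 5*sqrt(92087) ≈ 1517.3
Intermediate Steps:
p(s) = 8
sqrt((1947 - 1*70) + (1124 + (5 - p(1)*16))*(1328 + 970)) = sqrt((1947 - 1*70) + (1124 + (5 - 1*8*16))*(1328 + 970)) = sqrt((1947 - 70) + (1124 + (5 - 8*16))*2298) = sqrt(1877 + (1124 + (5 - 128))*2298) = sqrt(1877 + (1124 - 123)*2298) = sqrt(1877 + 1001*2298) = sqrt(1877 + 2300298) = sqrt(2302175) = 5*sqrt(92087)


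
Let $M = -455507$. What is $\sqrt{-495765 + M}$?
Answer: $2 i \sqrt{237818} \approx 975.33 i$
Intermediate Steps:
$\sqrt{-495765 + M} = \sqrt{-495765 - 455507} = \sqrt{-951272} = 2 i \sqrt{237818}$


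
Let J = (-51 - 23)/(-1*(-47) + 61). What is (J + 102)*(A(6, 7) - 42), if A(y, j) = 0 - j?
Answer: -268079/54 ≈ -4964.4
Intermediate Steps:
A(y, j) = -j
J = -37/54 (J = -74/(47 + 61) = -74/108 = -74*1/108 = -37/54 ≈ -0.68519)
(J + 102)*(A(6, 7) - 42) = (-37/54 + 102)*(-1*7 - 42) = 5471*(-7 - 42)/54 = (5471/54)*(-49) = -268079/54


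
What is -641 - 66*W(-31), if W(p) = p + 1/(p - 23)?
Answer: 12656/9 ≈ 1406.2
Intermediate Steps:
W(p) = p + 1/(-23 + p)
-641 - 66*W(-31) = -641 - 66*(1 + (-31)² - 23*(-31))/(-23 - 31) = -641 - 66*(1 + 961 + 713)/(-54) = -641 - (-11)*1675/9 = -641 - 66*(-1675/54) = -641 + 18425/9 = 12656/9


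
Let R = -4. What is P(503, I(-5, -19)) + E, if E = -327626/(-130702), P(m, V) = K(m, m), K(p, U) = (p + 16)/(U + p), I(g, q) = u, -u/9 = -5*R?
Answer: 15285619/5057162 ≈ 3.0226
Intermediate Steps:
u = -180 (u = -(-45)*(-4) = -9*20 = -180)
I(g, q) = -180
K(p, U) = (16 + p)/(U + p)
P(m, V) = (16 + m)/(2*m) (P(m, V) = (16 + m)/(m + m) = (16 + m)/((2*m)) = (1/(2*m))*(16 + m) = (16 + m)/(2*m))
E = 12601/5027 (E = -327626*(-1/130702) = 12601/5027 ≈ 2.5067)
P(503, I(-5, -19)) + E = (½)*(16 + 503)/503 + 12601/5027 = (½)*(1/503)*519 + 12601/5027 = 519/1006 + 12601/5027 = 15285619/5057162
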